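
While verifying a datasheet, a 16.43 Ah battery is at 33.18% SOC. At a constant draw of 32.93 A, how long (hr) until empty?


Step 1: remaining = SOC/100 * C_total = 33.18/100 * 16.43 = 5.4515 Ah
Step 2: t = remaining / I = 5.4515 / 32.93 = 0.1655 hr

0.1655 hr


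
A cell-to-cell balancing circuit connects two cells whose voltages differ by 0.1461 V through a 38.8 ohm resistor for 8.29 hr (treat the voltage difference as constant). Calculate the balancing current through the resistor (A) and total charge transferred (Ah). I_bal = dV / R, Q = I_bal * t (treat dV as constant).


I_bal = dV / R = 0.1461 / 38.8 = 0.0037655 A
Q = I_bal * t = 0.0037655 * 8.29 = 0.03122 Ah

I=0.0037655 A, Q=0.03122 Ah


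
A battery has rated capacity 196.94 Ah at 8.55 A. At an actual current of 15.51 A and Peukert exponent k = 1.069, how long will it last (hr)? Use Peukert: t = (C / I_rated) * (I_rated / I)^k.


t_rated = C / I_rated = 196.94 / 8.55 = 23.034 hr
(I_rated/I)^k = (0.55126)^1.069 = 0.52907
t = t_rated * (I_rated/I)^k = 23.034 * 0.52907 = 12.19 hr

12.19 hr


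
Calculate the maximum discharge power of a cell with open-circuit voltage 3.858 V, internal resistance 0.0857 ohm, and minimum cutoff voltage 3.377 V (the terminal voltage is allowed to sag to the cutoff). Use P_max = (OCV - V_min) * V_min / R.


P_max = (OCV - V_min) * V_min / R = (3.858 - 3.377) * 3.377 / 0.0857 = 0.481 * 3.377 / 0.0857 = 18.95 W

18.95 W


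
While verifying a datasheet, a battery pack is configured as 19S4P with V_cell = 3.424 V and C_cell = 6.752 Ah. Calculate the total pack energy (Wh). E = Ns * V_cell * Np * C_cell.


V_pack = 19 * 3.424 = 65.056 V
C_pack = 4 * 6.752 = 27.008 Ah
E = V_pack * C_pack = 65.056 * 27.008 = 1757 Wh

1757 Wh


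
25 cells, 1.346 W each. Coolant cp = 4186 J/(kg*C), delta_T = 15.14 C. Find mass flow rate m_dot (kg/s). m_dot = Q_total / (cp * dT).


Step 1: Total heat Q = 25 * 1.346 W = 33.65 W
Step 2: denom = cp * dT = 4186 * 15.14 = 63376
Step 3: m_dot = 33.65 / 63376 = 5.310e-04 kg/s

5.310e-04 kg/s


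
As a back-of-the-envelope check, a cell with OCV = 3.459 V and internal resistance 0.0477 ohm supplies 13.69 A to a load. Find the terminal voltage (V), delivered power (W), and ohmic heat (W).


Step 1: V_terminal = OCV - I*R = 3.459 - 13.69 * 0.0477 = 2.806 V
Step 2: P_out = V_terminal * I = 2.806 * 13.69 = 38.41 W
Step 3: Q = I^2 * R = 13.69^2 * 0.0477 = 8.940 W

V=2.806 V, P=38.41 W, Q=8.940 W


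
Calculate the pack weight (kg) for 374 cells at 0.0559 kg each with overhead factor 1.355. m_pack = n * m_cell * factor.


Cell mass sum = 374 * 0.0559 = 20.907 kg
With overhead 1.355: m_pack = 20.907 * 1.355 = 28.33 kg

28.33 kg


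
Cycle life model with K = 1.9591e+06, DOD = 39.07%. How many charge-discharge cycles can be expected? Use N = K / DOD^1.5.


DOD^1.5 = 244.21
N = K / DOD^1.5 = 1.9591e+06 / 244.21 = 8022

8022 cycles


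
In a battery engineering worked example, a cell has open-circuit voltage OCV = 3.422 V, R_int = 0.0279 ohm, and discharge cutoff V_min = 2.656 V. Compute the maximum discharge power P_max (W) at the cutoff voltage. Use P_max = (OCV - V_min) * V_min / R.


dV = OCV - V_min = 0.766 V (so I_max = dV / R)
P_max = dV * V_min / R = 0.766 * 2.656 / 0.0279 = 72.92 W

72.92 W


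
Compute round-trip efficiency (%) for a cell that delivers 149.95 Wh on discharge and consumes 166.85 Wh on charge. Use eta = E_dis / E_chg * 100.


eta_e = E_dis / E_chg * 100 = 149.95 / 166.85 * 100 = 89.87%

89.87%


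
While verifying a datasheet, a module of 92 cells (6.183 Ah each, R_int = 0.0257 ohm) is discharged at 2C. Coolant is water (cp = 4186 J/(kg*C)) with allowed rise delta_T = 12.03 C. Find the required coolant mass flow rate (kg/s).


Step 1: I = 2 * 6.183 = 12.366 A
Step 2: Q_cell = I^2 * R = 12.366^2 * 0.0257 = 3.93 W
Step 3: Q_total = 92 * 3.93 = 361.56 W
Step 4: m_dot = Q_total / (cp * dT) = 361.56 / (4186 * 12.03) = 0.007180 kg/s

0.007180 kg/s


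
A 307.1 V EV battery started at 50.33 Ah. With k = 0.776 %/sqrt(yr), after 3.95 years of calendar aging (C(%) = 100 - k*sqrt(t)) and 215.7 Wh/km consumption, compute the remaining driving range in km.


Step 1: capacity retention = 100 - 0.776 * sqrt(3.95) = 100 - 0.776 * 1.9875 = 98.458%
Step 2: C_now = 50.33 * 98.458/100 = 49.554 Ah
Step 3: E_pack = V * C_now = 307.1 * 49.554 = 15218 Wh
Step 4: range = E_pack / consumption = 15218 / 215.7 = 70.55 km

70.55 km


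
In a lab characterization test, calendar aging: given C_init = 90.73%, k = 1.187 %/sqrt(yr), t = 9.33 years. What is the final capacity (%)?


sqrt(t) = sqrt(9.33) = 3.0545
C_final = 90.73 - 1.187 * 3.0545 = 87.10%

87.10%


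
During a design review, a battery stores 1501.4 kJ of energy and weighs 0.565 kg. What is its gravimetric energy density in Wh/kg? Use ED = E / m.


Convert: E = 1501.4 kJ = 417.06 Wh
ED = E / m = 417.06 / 0.565 = 738.2 Wh/kg

738.2 Wh/kg


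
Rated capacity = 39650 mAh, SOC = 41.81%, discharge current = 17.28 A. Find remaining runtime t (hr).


Convert: C_total = 39650 mAh = 39.65 Ah
Step 1: remaining = SOC/100 * C_total = 41.81/100 * 39.65 = 16.578 Ah
Step 2: t = remaining / I = 16.578 / 17.28 = 0.9594 hr

0.9594 hr


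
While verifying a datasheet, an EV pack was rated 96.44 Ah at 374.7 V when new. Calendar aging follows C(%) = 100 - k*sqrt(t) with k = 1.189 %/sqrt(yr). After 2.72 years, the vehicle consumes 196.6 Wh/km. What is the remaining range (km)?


Step 1: capacity retention = 100 - 1.189 * sqrt(2.72) = 100 - 1.189 * 1.6492 = 98.039%
Step 2: C_now = 96.44 * 98.039/100 = 94.549 Ah
Step 3: E_pack = V * C_now = 374.7 * 94.549 = 35428 Wh
Step 4: range = E_pack / consumption = 35428 / 196.6 = 180.2 km

180.2 km


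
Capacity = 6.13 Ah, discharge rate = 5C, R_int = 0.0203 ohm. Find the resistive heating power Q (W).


Step 1: I = C_rate * capacity = 5 * 6.13 = 30.65 A
Step 2: Q = I^2 * R = 30.65^2 * 0.0203 = 939.42 * 0.0203 = 19.07 W

19.07 W


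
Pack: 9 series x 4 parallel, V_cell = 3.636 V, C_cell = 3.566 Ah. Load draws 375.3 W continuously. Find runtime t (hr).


Step 1: E_pack = Ns * V_cell * Np * C_cell = 9 * 3.636 * 4 * 3.566 = 466.78 Wh
Step 2: t = E_pack / P = 466.78 / 375.3 = 1.244 hr

1.244 hr


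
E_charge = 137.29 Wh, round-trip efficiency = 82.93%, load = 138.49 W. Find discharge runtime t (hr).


Step 1: E_discharge = eta/100 * E_charge = 82.93/100 * 137.29 = 113.85 Wh
Step 2: t = E_discharge / P = 113.85 / 138.49 = 0.8221 hr

0.8221 hr


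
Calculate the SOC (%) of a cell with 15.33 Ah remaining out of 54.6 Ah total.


SOC% = 15.33 / 54.6 * 100 = 28.08%

28.08%


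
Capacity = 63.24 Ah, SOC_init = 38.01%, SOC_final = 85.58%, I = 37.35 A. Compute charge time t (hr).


Step 1: dSOC = 85.58% - 38.01% = 47.57%
Step 2: delta_Ah = 63.24 * 47.57 / 100 = 30.083 Ah
Step 3: t = 30.083 / 37.35 = 0.8054 hr

0.8054 hr


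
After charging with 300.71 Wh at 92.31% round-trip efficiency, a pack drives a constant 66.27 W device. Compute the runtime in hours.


Step 1: E_discharge = eta/100 * E_charge = 92.31/100 * 300.71 = 277.59 Wh
Step 2: t = E_discharge / P = 277.59 / 66.27 = 4.189 hr

4.189 hr


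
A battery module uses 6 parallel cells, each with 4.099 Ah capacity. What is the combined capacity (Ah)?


C_total = 6 * 4.099 = 24.594 Ah

24.594 Ah


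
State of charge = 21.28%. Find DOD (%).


Complement of SOC: DOD = 100% - 21.28% = 78.72%

78.72%


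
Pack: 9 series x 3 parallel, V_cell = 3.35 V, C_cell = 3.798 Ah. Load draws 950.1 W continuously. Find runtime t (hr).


Step 1: E_pack = Ns * V_cell * Np * C_cell = 9 * 3.35 * 3 * 3.798 = 343.53 Wh
Step 2: t = E_pack / P = 343.53 / 950.1 = 0.3616 hr

0.3616 hr


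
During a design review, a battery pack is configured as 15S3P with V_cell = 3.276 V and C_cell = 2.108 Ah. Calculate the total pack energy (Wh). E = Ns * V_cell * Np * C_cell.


E = Ns * Vcell * Np * Ccell = 15 * 3.276 * 3 * 2.108 = 310.8 Wh

310.8 Wh


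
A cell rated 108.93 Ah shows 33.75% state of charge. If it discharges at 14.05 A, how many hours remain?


Step 1: remaining = SOC/100 * C_total = 33.75/100 * 108.93 = 36.764 Ah
Step 2: t = remaining / I = 36.764 / 14.05 = 2.617 hr

2.617 hr


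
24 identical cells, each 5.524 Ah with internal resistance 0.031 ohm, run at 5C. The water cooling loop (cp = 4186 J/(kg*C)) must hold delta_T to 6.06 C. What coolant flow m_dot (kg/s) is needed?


Step 1: I = 5 * 5.524 = 27.62 A
Step 2: Q_cell = I^2 * R = 27.62^2 * 0.031 = 23.649 W
Step 3: Q_total = 24 * 23.649 = 567.58 W
Step 4: m_dot = Q_total / (cp * dT) = 567.58 / (4186 * 6.06) = 0.02237 kg/s

0.02237 kg/s


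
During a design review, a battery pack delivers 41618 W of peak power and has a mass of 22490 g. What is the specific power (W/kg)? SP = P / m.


Convert: m = 22490 g = 22.49 kg
Specific power = 41618 W / 22.49 kg = 1851 W/kg

1851 W/kg


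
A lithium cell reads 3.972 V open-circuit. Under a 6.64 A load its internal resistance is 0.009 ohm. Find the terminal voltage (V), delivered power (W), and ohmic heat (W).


Step 1: V_terminal = OCV - I*R = 3.972 - 6.64 * 0.009 = 3.9122 V
Step 2: P_out = V_terminal * I = 3.9122 * 6.64 = 25.98 W
Step 3: Q = I^2 * R = 6.64^2 * 0.009 = 0.3968 W

V=3.9122 V, P=25.98 W, Q=0.3968 W


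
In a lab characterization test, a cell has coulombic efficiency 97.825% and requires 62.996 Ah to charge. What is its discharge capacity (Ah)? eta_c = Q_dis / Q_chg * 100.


Q_dis = eta/100 * Q_chg = 97.825/100 * 62.996 = 61.63 Ah

61.63 Ah


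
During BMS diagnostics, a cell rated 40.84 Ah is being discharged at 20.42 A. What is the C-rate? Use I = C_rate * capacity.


Rearranging: C_rate = 20.42 / 40.84 = 0.5C

0.5C


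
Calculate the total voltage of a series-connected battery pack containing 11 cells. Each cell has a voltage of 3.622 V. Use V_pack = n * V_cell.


With 11 cells in series at 3.622 V each, V_pack = 39.842 V

39.842 V


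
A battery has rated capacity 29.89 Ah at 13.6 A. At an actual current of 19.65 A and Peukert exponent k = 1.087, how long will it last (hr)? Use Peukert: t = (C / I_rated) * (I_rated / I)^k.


Step 1: t_rated = C / I_rated = 29.89 / 13.6 = 2.1978 hr
Step 2: ratio = 13.6 / 19.65 = 0.69211
Step 3: ratio^k = 0.69211^1.087 = 0.6703
Step 4: t = t_rated * ratio^k = 2.1978 * 0.6703 = 1.473 hr

1.473 hr


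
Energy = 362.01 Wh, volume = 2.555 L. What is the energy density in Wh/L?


Volumetric ED = 362.01 Wh / 2.555 L = 141.7 Wh/L

141.7 Wh/L


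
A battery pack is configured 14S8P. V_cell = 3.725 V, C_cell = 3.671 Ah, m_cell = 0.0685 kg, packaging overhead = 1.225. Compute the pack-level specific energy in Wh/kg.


Step 1: V_pack = 14 * 3.725 = 52.15 V
Step 2: C_pack = 8 * 3.671 = 29.368 Ah
Step 3: E_pack = V_pack * C_pack = 52.15 * 29.368 = 1531.5 Wh
Step 4: m_pack = 14 * 8 * 0.0685 * 1.225 = 9.3982 kg
Step 5: ED = E_pack / m_pack = 1531.5 / 9.3982 = 163.0 Wh/kg

163.0 Wh/kg


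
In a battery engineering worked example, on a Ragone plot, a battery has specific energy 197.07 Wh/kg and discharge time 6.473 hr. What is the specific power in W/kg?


P_specific = E / t = 197.07 / 6.473 = 30.44 W/kg

30.44 W/kg


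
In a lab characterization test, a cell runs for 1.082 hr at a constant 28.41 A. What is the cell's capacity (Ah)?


C = I * t = 28.41 * 1.082 = 30.74 Ah

30.74 Ah


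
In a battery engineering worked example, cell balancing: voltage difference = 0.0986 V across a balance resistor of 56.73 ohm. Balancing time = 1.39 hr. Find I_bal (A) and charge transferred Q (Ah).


I_bal = dV / R = 0.0986 / 56.73 = 0.0017381 A
Q = I_bal * t = 0.0017381 * 1.39 = 0.002416 Ah

I=0.0017381 A, Q=0.002416 Ah


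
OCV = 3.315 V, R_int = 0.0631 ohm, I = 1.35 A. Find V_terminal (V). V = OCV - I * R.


V = OCV - I*R = 3.315 - 1.35 * 0.0631 = 3.230 V

3.230 V


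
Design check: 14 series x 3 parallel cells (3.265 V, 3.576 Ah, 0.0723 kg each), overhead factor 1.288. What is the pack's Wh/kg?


Step 1: V_pack = 14 * 3.265 = 45.71 V
Step 2: C_pack = 3 * 3.576 = 10.728 Ah
Step 3: E_pack = V_pack * C_pack = 45.71 * 10.728 = 490.38 Wh
Step 4: m_pack = 14 * 3 * 0.0723 * 1.288 = 3.9111 kg
Step 5: ED = E_pack / m_pack = 490.38 / 3.9111 = 125.4 Wh/kg

125.4 Wh/kg


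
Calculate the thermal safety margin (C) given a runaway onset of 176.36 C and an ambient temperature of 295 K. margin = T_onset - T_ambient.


Convert: T_ambient = 295 K = 21.85 C
margin = 176.36 - 21.85 = 154.51 C

154.51 C


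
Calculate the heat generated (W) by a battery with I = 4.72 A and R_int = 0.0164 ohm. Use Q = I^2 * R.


Q = I^2 * R = 4.72^2 * 0.0164 = 0.3654 W

0.3654 W


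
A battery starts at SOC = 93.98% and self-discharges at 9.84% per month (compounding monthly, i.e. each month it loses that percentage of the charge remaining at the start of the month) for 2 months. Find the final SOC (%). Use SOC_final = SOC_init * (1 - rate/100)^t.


Monthly retention factor = 1 - 9.84/100 = 0.9016
Over 2 months: factor^2 = 0.81288
SOC_final = 93.98 * 0.81288 = 76.39%

76.39%


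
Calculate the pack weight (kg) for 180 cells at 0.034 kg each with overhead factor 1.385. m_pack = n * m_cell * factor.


m_pack = n * m_cell * overhead = 180 * 0.034 * 1.385 = 8.476 kg

8.476 kg


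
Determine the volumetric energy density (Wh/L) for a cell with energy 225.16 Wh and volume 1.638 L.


ED = E / V = 225.16 / 1.638 = 137.5 Wh/L

137.5 Wh/L


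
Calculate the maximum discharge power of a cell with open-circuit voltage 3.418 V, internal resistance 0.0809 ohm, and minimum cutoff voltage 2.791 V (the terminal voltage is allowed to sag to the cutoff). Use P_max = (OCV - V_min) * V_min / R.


dV = OCV - V_min = 0.627 V (so I_max = dV / R)
P_max = dV * V_min / R = 0.627 * 2.791 / 0.0809 = 21.63 W

21.63 W


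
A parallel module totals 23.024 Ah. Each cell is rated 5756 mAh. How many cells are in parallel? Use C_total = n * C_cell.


Convert: C_cell = 5756 mAh = 5.756 Ah
n = C_total / C_cell = 23.024 / 5.756 = 4

4


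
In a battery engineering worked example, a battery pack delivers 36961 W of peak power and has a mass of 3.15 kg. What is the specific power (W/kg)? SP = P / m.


Specific power = 36961 W / 3.15 kg = 11730 W/kg

11730 W/kg


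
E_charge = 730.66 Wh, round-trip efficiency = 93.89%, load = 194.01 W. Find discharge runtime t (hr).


Step 1: E_discharge = eta/100 * E_charge = 93.89/100 * 730.66 = 686.02 Wh
Step 2: t = E_discharge / P = 686.02 / 194.01 = 3.536 hr

3.536 hr


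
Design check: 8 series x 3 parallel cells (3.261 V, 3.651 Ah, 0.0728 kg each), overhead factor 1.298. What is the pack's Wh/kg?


Step 1: V_pack = 8 * 3.261 = 26.088 V
Step 2: C_pack = 3 * 3.651 = 10.953 Ah
Step 3: E_pack = V_pack * C_pack = 26.088 * 10.953 = 285.74 Wh
Step 4: m_pack = 8 * 3 * 0.0728 * 1.298 = 2.2679 kg
Step 5: ED = E_pack / m_pack = 285.74 / 2.2679 = 126.0 Wh/kg

126.0 Wh/kg


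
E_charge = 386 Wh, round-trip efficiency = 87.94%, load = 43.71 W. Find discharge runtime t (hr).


Step 1: E_discharge = eta/100 * E_charge = 87.94/100 * 386 = 339.45 Wh
Step 2: t = E_discharge / P = 339.45 / 43.71 = 7.766 hr

7.766 hr


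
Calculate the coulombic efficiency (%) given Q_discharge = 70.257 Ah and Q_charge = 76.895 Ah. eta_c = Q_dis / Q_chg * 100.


Coulombic efficiency = 70.257/76.895 * 100% = 91.37%

91.37%


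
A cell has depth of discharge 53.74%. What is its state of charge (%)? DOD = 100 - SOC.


SOC = 100 - DOD = 100 - 53.74 = 46.26%

46.26%


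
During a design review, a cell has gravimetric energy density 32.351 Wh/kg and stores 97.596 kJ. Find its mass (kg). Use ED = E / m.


Convert: E = 97.596 kJ = 27.11 Wh
m = E / ED = 27.11 / 32.351 = 0.8380 kg

0.8380 kg


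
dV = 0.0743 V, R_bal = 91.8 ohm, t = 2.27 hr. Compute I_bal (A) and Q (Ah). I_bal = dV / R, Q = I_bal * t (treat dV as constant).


First, Ohm's law: I_bal = 0.0743 V / 91.8 ohm = 8.0937e-04 A
Then Q = I * t = 8.0937e-04 A * 2.27 hr = 0.001837 Ah

I=8.0937e-04 A, Q=0.001837 Ah


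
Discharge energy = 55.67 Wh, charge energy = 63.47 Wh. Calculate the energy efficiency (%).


Round-trip efficiency = 55.67/63.47 * 100% = 87.71%

87.71%


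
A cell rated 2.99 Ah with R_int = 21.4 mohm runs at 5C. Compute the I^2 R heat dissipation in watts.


Convert: R = 21.4 mohm = 0.0214 ohm
Step 1: I = C_rate * capacity = 5 * 2.99 = 14.95 A
Step 2: Q = I^2 * R = 14.95^2 * 0.0214 = 223.5 * 0.0214 = 4.783 W

4.783 W


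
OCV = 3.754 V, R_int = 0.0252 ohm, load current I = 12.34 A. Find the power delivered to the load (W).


Step 1: V_terminal = OCV - I*R = 3.754 - 12.34 * 0.0252 = 3.443 V
Step 2: P_out = V_terminal * I = 3.443 * 12.34 = 42.49 W

42.49 W


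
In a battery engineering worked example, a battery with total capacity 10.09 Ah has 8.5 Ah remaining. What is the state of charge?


SOC% = 8.5 / 10.09 * 100 = 84.24%

84.24%


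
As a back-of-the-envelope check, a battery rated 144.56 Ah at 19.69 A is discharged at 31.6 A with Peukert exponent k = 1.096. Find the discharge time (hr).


t_rated = C / I_rated = 144.56 / 19.69 = 7.3418 hr
(I_rated/I)^k = (0.6231)^1.096 = 0.59544
t = t_rated * (I_rated/I)^k = 7.3418 * 0.59544 = 4.372 hr

4.372 hr


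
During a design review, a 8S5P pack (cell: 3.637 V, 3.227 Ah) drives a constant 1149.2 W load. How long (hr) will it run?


Step 1: E_pack = Ns * V_cell * Np * C_cell = 8 * 3.637 * 5 * 3.227 = 469.46 Wh
Step 2: t = E_pack / P = 469.46 / 1149.2 = 0.4085 hr

0.4085 hr


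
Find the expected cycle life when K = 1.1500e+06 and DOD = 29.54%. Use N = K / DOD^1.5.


DOD^1.5 = 160.55
N = K / DOD^1.5 = 1.1500e+06 / 160.55 = 7163

7163 cycles


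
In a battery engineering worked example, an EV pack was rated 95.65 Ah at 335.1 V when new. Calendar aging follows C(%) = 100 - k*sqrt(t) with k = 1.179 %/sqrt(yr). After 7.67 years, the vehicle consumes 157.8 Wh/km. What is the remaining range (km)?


Step 1: capacity retention = 100 - 1.179 * sqrt(7.67) = 100 - 1.179 * 2.7695 = 96.735%
Step 2: C_now = 95.65 * 96.735/100 = 92.527 Ah
Step 3: E_pack = V * C_now = 335.1 * 92.527 = 31006 Wh
Step 4: range = E_pack / consumption = 31006 / 157.8 = 196.5 km

196.5 km


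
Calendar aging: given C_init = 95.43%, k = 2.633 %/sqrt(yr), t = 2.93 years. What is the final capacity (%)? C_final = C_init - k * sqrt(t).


sqrt(t) = sqrt(2.93) = 1.7117
C_final = 95.43 - 2.633 * 1.7117 = 90.92%

90.92%


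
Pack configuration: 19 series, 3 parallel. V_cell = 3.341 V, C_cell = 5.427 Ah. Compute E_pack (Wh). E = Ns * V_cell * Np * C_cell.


V_pack = 19 * 3.341 = 63.479 V
C_pack = 3 * 5.427 = 16.281 Ah
E = V_pack * C_pack = 63.479 * 16.281 = 1034 Wh

1034 Wh


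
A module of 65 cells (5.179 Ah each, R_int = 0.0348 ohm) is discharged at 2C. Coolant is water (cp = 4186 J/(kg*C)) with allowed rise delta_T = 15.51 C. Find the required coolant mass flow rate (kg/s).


Step 1: I = 2 * 5.179 = 10.358 A
Step 2: Q_cell = I^2 * R = 10.358^2 * 0.0348 = 3.7336 W
Step 3: Q_total = 65 * 3.7336 = 242.68 W
Step 4: m_dot = Q_total / (cp * dT) = 242.68 / (4186 * 15.51) = 0.003738 kg/s

0.003738 kg/s


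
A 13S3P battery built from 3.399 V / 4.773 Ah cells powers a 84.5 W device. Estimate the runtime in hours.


Step 1: E_pack = Ns * V_cell * Np * C_cell = 13 * 3.399 * 3 * 4.773 = 632.71 Wh
Step 2: t = E_pack / P = 632.71 / 84.5 = 7.488 hr

7.488 hr


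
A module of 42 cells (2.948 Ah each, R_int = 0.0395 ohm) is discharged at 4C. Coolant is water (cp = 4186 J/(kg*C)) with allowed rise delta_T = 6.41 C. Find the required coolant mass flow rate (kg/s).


Step 1: I = 4 * 2.948 = 11.792 A
Step 2: Q_cell = I^2 * R = 11.792^2 * 0.0395 = 5.4925 W
Step 3: Q_total = 42 * 5.4925 = 230.69 W
Step 4: m_dot = Q_total / (cp * dT) = 230.69 / (4186 * 6.41) = 0.008597 kg/s

0.008597 kg/s


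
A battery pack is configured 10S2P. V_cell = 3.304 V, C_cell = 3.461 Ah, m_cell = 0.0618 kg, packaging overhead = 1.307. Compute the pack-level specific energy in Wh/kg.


Step 1: V_pack = 10 * 3.304 = 33.04 V
Step 2: C_pack = 2 * 3.461 = 6.922 Ah
Step 3: E_pack = V_pack * C_pack = 33.04 * 6.922 = 228.7 Wh
Step 4: m_pack = 10 * 2 * 0.0618 * 1.307 = 1.6155 kg
Step 5: ED = E_pack / m_pack = 228.7 / 1.6155 = 141.6 Wh/kg

141.6 Wh/kg


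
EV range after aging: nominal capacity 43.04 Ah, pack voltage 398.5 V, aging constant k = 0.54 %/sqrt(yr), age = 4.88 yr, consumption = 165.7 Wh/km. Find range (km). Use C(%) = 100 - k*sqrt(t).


Step 1: capacity retention = 100 - 0.54 * sqrt(4.88) = 100 - 0.54 * 2.2091 = 98.807%
Step 2: C_now = 43.04 * 98.807/100 = 42.527 Ah
Step 3: E_pack = V * C_now = 398.5 * 42.527 = 16947 Wh
Step 4: range = E_pack / consumption = 16947 / 165.7 = 102.3 km

102.3 km


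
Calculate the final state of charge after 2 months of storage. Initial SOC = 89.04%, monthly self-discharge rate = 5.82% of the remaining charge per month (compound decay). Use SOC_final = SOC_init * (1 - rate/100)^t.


decay = (1 - 5.82/100)^2 = 0.88699
SOC_final = 89.04 * 0.88699 = 78.98%

78.98%


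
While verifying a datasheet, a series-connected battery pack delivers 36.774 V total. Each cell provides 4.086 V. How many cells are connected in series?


n = V_pack / V_cell = 36.774 / 4.086 = 9

9


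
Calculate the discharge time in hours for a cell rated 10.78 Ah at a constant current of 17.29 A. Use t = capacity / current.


Runtime = 10.78 Ah / 17.29 A = 0.6235 hr

0.6235 hr


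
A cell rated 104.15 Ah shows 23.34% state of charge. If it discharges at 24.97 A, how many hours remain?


Step 1: remaining = SOC/100 * C_total = 23.34/100 * 104.15 = 24.309 Ah
Step 2: t = remaining / I = 24.309 / 24.97 = 0.9735 hr

0.9735 hr


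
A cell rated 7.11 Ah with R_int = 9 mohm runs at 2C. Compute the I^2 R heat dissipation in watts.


Convert: R = 9 mohm = 0.009 ohm
Step 1: I = C_rate * capacity = 2 * 7.11 = 14.22 A
Step 2: Q = I^2 * R = 14.22^2 * 0.009 = 202.21 * 0.009 = 1.820 W

1.820 W


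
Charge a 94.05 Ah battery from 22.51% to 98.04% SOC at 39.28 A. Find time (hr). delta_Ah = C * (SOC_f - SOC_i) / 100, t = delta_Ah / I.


delta_Ah = 94.05 * (98.04 - 22.51) / 100 = 71.036 Ah
t = delta_Ah / I = 71.036 / 39.28 = 1.808 hr

1.808 hr


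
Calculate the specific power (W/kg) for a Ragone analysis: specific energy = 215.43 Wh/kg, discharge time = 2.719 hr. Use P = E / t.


Specific power = 215.43 Wh/kg / 2.719 hr = 79.23 W/kg

79.23 W/kg


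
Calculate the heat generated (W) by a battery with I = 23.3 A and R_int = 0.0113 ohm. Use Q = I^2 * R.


I^2 = 542.89
Q = 542.89 * 0.0113 = 6.135 W

6.135 W


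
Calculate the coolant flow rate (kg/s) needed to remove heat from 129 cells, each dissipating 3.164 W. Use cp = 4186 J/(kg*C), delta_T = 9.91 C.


Q_total = 129 * 3.164 = 408.16 W
m_dot = Q_total / (cp * dT) = 408.16 / (4186 * 9.91) = 0.009839 kg/s

0.009839 kg/s


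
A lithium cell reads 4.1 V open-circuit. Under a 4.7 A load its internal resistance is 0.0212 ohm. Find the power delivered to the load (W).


Step 1: V_terminal = OCV - I*R = 4.1 - 4.7 * 0.0212 = 4.0004 V
Step 2: P_out = V_terminal * I = 4.0004 * 4.7 = 18.80 W

18.80 W


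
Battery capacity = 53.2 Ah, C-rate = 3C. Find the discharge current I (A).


I = C_rate * capacity = 3 * 53.2 = 159.6 A

159.6 A


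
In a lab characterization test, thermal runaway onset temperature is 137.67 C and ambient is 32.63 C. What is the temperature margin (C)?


margin = T_onset - T_ambient = 137.67 - 32.63 = 105.04 C

105.04 C


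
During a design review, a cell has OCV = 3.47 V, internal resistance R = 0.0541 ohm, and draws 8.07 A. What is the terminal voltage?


V = OCV - I*R = 3.47 - 8.07 * 0.0541 = 3.033 V

3.033 V


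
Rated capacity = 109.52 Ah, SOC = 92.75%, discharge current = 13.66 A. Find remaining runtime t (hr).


Step 1: remaining = SOC/100 * C_total = 92.75/100 * 109.52 = 101.58 Ah
Step 2: t = remaining / I = 101.58 / 13.66 = 7.436 hr

7.436 hr


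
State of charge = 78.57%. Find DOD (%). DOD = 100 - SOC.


Complement of SOC: DOD = 100% - 78.57% = 21.43%

21.43%


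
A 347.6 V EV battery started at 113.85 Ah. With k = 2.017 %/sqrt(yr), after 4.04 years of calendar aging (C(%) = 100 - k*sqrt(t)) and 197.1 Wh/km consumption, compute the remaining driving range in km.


Step 1: capacity retention = 100 - 2.017 * sqrt(4.04) = 100 - 2.017 * 2.01 = 95.946%
Step 2: C_now = 113.85 * 95.946/100 = 109.23 Ah
Step 3: E_pack = V * C_now = 347.6 * 109.23 = 37968 Wh
Step 4: range = E_pack / consumption = 37968 / 197.1 = 192.6 km

192.6 km


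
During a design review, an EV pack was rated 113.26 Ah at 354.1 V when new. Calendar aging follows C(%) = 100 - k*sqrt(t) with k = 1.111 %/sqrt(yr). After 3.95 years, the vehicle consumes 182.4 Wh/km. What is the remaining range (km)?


Step 1: capacity retention = 100 - 1.111 * sqrt(3.95) = 100 - 1.111 * 1.9875 = 97.792%
Step 2: C_now = 113.26 * 97.792/100 = 110.76 Ah
Step 3: E_pack = V * C_now = 354.1 * 110.76 = 39220 Wh
Step 4: range = E_pack / consumption = 39220 / 182.4 = 215.0 km

215.0 km


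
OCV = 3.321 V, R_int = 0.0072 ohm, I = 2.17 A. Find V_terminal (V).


V = OCV - I*R = 3.321 - 2.17 * 0.0072 = 3.305 V

3.305 V


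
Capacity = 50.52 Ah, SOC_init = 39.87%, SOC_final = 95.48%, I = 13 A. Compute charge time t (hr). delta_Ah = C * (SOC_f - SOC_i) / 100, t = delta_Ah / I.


delta_Ah = 50.52 * (95.48 - 39.87) / 100 = 28.094 Ah
t = delta_Ah / I = 28.094 / 13 = 2.161 hr

2.161 hr


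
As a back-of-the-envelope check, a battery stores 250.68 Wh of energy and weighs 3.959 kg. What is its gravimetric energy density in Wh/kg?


ED = E / m = 250.68 / 3.959 = 63.32 Wh/kg

63.32 Wh/kg


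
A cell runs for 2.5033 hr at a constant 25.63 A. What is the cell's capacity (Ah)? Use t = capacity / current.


C = I * t = 25.63 * 2.5033 = 64.16 Ah

64.16 Ah


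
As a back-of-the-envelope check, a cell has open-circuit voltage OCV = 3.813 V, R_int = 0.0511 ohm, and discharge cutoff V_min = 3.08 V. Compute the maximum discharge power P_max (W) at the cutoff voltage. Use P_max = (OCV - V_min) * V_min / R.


dV = OCV - V_min = 0.733 V (so I_max = dV / R)
P_max = dV * V_min / R = 0.733 * 3.08 / 0.0511 = 44.18 W

44.18 W


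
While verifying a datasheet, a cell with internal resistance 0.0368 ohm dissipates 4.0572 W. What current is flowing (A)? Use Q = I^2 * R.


I = sqrt(Q / R) = sqrt(4.0572 / 0.0368) = sqrt(110.25) = 10.50 A

10.50 A


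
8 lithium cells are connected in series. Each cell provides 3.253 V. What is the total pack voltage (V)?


V_pack = n * V_cell = 8 * 3.253 = 26.024 V

26.024 V


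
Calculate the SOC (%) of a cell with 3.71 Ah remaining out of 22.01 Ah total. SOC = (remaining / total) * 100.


SOC% = 3.71 / 22.01 * 100 = 16.86%

16.86%


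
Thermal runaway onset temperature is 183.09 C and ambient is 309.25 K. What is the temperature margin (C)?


Convert: T_ambient = 309.25 K = 36.1 C
margin = 183.09 - 36.1 = 146.99 C

146.99 C


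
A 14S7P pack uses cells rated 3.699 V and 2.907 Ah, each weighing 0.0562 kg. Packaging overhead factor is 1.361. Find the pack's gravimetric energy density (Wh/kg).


Step 1: V_pack = 14 * 3.699 = 51.786 V
Step 2: C_pack = 7 * 2.907 = 20.349 Ah
Step 3: E_pack = V_pack * C_pack = 51.786 * 20.349 = 1053.8 Wh
Step 4: m_pack = 14 * 7 * 0.0562 * 1.361 = 7.4958 kg
Step 5: ED = E_pack / m_pack = 1053.8 / 7.4958 = 140.6 Wh/kg

140.6 Wh/kg


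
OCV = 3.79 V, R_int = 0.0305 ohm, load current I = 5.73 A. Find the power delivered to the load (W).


Step 1: V_terminal = OCV - I*R = 3.79 - 5.73 * 0.0305 = 3.6152 V
Step 2: P_out = V_terminal * I = 3.6152 * 5.73 = 20.72 W

20.72 W


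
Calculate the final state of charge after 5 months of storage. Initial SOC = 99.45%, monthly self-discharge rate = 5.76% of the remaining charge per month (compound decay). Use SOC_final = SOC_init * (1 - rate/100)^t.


Monthly retention factor = 1 - 5.76/100 = 0.9424
Over 5 months: factor^5 = 0.74332
SOC_final = 99.45 * 0.74332 = 73.92%

73.92%


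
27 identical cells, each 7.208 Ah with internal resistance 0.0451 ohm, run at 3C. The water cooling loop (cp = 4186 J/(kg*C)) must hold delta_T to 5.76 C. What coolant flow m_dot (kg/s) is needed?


Step 1: I = 3 * 7.208 = 21.624 A
Step 2: Q_cell = I^2 * R = 21.624^2 * 0.0451 = 21.089 W
Step 3: Q_total = 27 * 21.089 = 569.4 W
Step 4: m_dot = Q_total / (cp * dT) = 569.4 / (4186 * 5.76) = 0.02362 kg/s

0.02362 kg/s


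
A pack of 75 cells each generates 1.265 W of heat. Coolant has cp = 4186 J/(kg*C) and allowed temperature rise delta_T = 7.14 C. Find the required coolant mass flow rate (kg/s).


Q_total = 75 * 1.265 = 94.875 W
m_dot = Q_total / (cp * dT) = 94.875 / (4186 * 7.14) = 0.003174 kg/s

0.003174 kg/s


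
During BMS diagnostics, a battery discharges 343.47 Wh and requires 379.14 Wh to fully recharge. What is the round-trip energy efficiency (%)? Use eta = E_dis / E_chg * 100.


eta_e = E_dis / E_chg * 100 = 343.47 / 379.14 * 100 = 90.59%

90.59%


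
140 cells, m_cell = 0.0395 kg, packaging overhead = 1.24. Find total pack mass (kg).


m_pack = n * m_cell * overhead = 140 * 0.0395 * 1.24 = 6.857 kg

6.857 kg


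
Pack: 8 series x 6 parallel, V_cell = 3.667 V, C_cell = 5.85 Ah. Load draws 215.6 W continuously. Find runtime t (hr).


Step 1: E_pack = Ns * V_cell * Np * C_cell = 8 * 3.667 * 6 * 5.85 = 1029.7 Wh
Step 2: t = E_pack / P = 1029.7 / 215.6 = 4.776 hr

4.776 hr


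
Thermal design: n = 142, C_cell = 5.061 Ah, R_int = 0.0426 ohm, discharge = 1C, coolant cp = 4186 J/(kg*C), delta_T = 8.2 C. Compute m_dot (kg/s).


Step 1: I = 1 * 5.061 = 5.061 A
Step 2: Q_cell = I^2 * R = 5.061^2 * 0.0426 = 1.0911 W
Step 3: Q_total = 142 * 1.0911 = 154.94 W
Step 4: m_dot = Q_total / (cp * dT) = 154.94 / (4186 * 8.2) = 0.004514 kg/s

0.004514 kg/s


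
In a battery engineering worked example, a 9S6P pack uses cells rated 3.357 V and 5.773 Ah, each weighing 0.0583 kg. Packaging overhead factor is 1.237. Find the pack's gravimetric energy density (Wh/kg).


Step 1: V_pack = 9 * 3.357 = 30.213 V
Step 2: C_pack = 6 * 5.773 = 34.638 Ah
Step 3: E_pack = V_pack * C_pack = 30.213 * 34.638 = 1046.5 Wh
Step 4: m_pack = 9 * 6 * 0.0583 * 1.237 = 3.8943 kg
Step 5: ED = E_pack / m_pack = 1046.5 / 3.8943 = 268.7 Wh/kg

268.7 Wh/kg


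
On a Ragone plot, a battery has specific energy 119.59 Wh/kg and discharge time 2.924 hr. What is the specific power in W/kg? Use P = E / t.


P_specific = E / t = 119.59 / 2.924 = 40.90 W/kg

40.90 W/kg


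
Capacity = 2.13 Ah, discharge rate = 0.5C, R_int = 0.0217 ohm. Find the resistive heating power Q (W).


Step 1: I = C_rate * capacity = 0.5 * 2.13 = 1.065 A
Step 2: Q = I^2 * R = 1.065^2 * 0.0217 = 1.1342 * 0.0217 = 0.02461 W

0.02461 W


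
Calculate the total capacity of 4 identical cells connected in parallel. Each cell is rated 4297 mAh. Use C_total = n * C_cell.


Convert: C_cell = 4297 mAh = 4.297 Ah
C_total = 4 * 4.297 = 17.188 Ah

17.188 Ah


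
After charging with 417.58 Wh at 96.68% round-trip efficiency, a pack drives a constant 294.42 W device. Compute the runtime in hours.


Step 1: E_discharge = eta/100 * E_charge = 96.68/100 * 417.58 = 403.72 Wh
Step 2: t = E_discharge / P = 403.72 / 294.42 = 1.371 hr

1.371 hr


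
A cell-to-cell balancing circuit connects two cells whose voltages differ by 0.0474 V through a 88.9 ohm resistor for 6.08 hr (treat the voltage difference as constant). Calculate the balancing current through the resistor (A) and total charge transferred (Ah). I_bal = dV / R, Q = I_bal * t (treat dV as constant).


I_bal = dV / R = 0.0474 / 88.9 = 5.3318e-04 A
Q = I_bal * t = 5.3318e-04 * 6.08 = 0.003242 Ah

I=5.3318e-04 A, Q=0.003242 Ah


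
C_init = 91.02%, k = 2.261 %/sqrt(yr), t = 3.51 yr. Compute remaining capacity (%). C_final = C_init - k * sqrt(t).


Step 1: sqrt(3.51 yr) = 1.8735
Step 2: drop = 2.261 * 1.8735 = 4.236
Step 3: C_final = 91.02 - 4.236 = 86.78%

86.78%


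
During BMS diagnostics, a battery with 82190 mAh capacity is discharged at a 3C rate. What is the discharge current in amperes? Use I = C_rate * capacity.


Convert: capacity = 82190 mAh = 82.19 Ah
At 3C: I = 3 * 82.19 Ah = 246.57 A

246.57 A


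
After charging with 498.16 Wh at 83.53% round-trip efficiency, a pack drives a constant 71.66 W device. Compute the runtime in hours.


Step 1: E_discharge = eta/100 * E_charge = 83.53/100 * 498.16 = 416.11 Wh
Step 2: t = E_discharge / P = 416.11 / 71.66 = 5.807 hr

5.807 hr


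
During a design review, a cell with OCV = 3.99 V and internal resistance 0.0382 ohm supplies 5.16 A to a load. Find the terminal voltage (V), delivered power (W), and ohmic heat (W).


Step 1: V_terminal = OCV - I*R = 3.99 - 5.16 * 0.0382 = 3.7929 V
Step 2: P_out = V_terminal * I = 3.7929 * 5.16 = 19.57 W
Step 3: Q = I^2 * R = 5.16^2 * 0.0382 = 1.017 W

V=3.7929 V, P=19.57 W, Q=1.017 W


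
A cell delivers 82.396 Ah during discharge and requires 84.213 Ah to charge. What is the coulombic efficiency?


eta_c = Q_dis / Q_chg * 100 = 82.396 / 84.213 * 100 = 97.84%

97.84%


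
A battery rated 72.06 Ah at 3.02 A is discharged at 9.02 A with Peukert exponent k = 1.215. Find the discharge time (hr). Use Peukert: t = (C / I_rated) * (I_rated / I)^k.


Step 1: t_rated = C / I_rated = 72.06 / 3.02 = 23.861 hr
Step 2: ratio = 3.02 / 9.02 = 0.33481
Step 3: ratio^k = 0.33481^1.215 = 0.26462
Step 4: t = t_rated * ratio^k = 23.861 * 0.26462 = 6.314 hr

6.314 hr


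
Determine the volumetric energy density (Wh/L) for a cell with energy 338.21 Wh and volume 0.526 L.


ED = E / V = 338.21 / 0.526 = 643.0 Wh/L

643.0 Wh/L


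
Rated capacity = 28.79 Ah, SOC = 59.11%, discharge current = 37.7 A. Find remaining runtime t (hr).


Step 1: remaining = SOC/100 * C_total = 59.11/100 * 28.79 = 17.018 Ah
Step 2: t = remaining / I = 17.018 / 37.7 = 0.4514 hr

0.4514 hr


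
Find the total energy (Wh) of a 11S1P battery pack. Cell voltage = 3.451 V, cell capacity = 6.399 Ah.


E = Ns * Vcell * Np * Ccell = 11 * 3.451 * 1 * 6.399 = 242.9 Wh

242.9 Wh


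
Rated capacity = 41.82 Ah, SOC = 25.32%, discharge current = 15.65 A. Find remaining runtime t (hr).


Step 1: remaining = SOC/100 * C_total = 25.32/100 * 41.82 = 10.589 Ah
Step 2: t = remaining / I = 10.589 / 15.65 = 0.6766 hr

0.6766 hr


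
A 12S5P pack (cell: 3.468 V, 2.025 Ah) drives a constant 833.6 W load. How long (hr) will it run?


Step 1: E_pack = Ns * V_cell * Np * C_cell = 12 * 3.468 * 5 * 2.025 = 421.36 Wh
Step 2: t = E_pack / P = 421.36 / 833.6 = 0.5055 hr

0.5055 hr


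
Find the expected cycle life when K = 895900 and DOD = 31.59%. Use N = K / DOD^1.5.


DOD^1.5 = 177.55
N = K / DOD^1.5 = 895900 / 177.55 = 5046

5046 cycles


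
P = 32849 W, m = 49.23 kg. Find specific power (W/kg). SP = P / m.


SP = P / m = 32849 / 49.23 = 667.3 W/kg

667.3 W/kg


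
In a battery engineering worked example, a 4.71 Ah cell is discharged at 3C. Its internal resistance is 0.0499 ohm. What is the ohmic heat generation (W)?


Step 1: I = C_rate * capacity = 3 * 4.71 = 14.13 A
Step 2: Q = I^2 * R = 14.13^2 * 0.0499 = 199.66 * 0.0499 = 9.963 W

9.963 W


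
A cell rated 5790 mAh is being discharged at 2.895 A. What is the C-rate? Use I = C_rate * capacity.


Convert: capacity = 5790 mAh = 5.79 Ah
C_rate = I / capacity = 2.895 / 5.79 = 0.5C

0.5C


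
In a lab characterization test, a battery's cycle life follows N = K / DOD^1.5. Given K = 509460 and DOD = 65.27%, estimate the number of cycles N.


DOD^1.5 = 527.32
N = K / DOD^1.5 = 509460 / 527.32 = 966.1

966.1 cycles


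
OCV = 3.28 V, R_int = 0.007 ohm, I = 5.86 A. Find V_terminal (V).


V = OCV - I*R = 3.28 - 5.86 * 0.007 = 3.239 V

3.239 V


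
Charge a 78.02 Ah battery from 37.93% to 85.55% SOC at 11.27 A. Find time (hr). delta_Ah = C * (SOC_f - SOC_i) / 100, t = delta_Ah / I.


Step 1: dSOC = 85.55% - 37.93% = 47.62%
Step 2: delta_Ah = 78.02 * 47.62 / 100 = 37.153 Ah
Step 3: t = 37.153 / 11.27 = 3.297 hr

3.297 hr


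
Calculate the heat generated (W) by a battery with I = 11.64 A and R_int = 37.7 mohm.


Convert: R = 37.7 mohm = 0.0377 ohm
I^2 = 135.49
Q = 135.49 * 0.0377 = 5.108 W

5.108 W


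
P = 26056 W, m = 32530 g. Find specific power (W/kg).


Convert: m = 32530 g = 32.53 kg
Specific power = 26056 W / 32.53 kg = 801.0 W/kg

801.0 W/kg


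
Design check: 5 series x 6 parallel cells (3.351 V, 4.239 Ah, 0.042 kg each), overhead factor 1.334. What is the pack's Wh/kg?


Step 1: V_pack = 5 * 3.351 = 16.755 V
Step 2: C_pack = 6 * 4.239 = 25.434 Ah
Step 3: E_pack = V_pack * C_pack = 16.755 * 25.434 = 426.15 Wh
Step 4: m_pack = 5 * 6 * 0.042 * 1.334 = 1.6808 kg
Step 5: ED = E_pack / m_pack = 426.15 / 1.6808 = 253.5 Wh/kg

253.5 Wh/kg


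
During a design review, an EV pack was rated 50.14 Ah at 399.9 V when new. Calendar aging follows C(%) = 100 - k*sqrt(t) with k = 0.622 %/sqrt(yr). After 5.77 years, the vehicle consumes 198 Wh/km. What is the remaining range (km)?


Step 1: capacity retention = 100 - 0.622 * sqrt(5.77) = 100 - 0.622 * 2.4021 = 98.506%
Step 2: C_now = 50.14 * 98.506/100 = 49.391 Ah
Step 3: E_pack = V * C_now = 399.9 * 49.391 = 19751 Wh
Step 4: range = E_pack / consumption = 19751 / 198 = 99.75 km

99.75 km


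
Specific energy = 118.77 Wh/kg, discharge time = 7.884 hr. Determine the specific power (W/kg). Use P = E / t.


Specific power = 118.77 Wh/kg / 7.884 hr = 15.06 W/kg

15.06 W/kg


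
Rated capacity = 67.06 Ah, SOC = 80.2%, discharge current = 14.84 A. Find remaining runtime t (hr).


Step 1: remaining = SOC/100 * C_total = 80.2/100 * 67.06 = 53.782 Ah
Step 2: t = remaining / I = 53.782 / 14.84 = 3.624 hr

3.624 hr


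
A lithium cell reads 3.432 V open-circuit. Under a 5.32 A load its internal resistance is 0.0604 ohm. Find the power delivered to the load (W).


Step 1: V_terminal = OCV - I*R = 3.432 - 5.32 * 0.0604 = 3.1107 V
Step 2: P_out = V_terminal * I = 3.1107 * 5.32 = 16.55 W

16.55 W


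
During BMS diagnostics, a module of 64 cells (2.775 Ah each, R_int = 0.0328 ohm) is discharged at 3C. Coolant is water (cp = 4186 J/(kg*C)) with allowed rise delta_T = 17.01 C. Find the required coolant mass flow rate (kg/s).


Step 1: I = 3 * 2.775 = 8.325 A
Step 2: Q_cell = I^2 * R = 8.325^2 * 0.0328 = 2.2732 W
Step 3: Q_total = 64 * 2.2732 = 145.48 W
Step 4: m_dot = Q_total / (cp * dT) = 145.48 / (4186 * 17.01) = 0.002043 kg/s

0.002043 kg/s


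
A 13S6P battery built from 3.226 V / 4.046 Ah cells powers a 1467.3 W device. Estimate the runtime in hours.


Step 1: E_pack = Ns * V_cell * Np * C_cell = 13 * 3.226 * 6 * 4.046 = 1018.1 Wh
Step 2: t = E_pack / P = 1018.1 / 1467.3 = 0.6939 hr

0.6939 hr


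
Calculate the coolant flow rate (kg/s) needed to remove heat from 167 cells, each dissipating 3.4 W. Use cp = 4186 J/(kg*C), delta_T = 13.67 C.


Step 1: Total heat Q = 167 * 3.4 W = 567.8 W
Step 2: denom = cp * dT = 4186 * 13.67 = 57223
Step 3: m_dot = 567.8 / 57223 = 0.009923 kg/s

0.009923 kg/s


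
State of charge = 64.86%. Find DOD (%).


Complement of SOC: DOD = 100% - 64.86% = 35.14%

35.14%


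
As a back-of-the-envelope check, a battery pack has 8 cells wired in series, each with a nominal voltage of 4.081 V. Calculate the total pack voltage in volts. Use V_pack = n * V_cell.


Series voltages add: 8 * 4.081 V = 32.648 V

32.648 V


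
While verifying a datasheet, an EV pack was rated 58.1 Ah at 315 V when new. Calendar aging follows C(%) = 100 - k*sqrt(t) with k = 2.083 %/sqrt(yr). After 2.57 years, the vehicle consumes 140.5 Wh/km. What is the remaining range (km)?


Step 1: capacity retention = 100 - 2.083 * sqrt(2.57) = 100 - 2.083 * 1.6031 = 96.661%
Step 2: C_now = 58.1 * 96.661/100 = 56.16 Ah
Step 3: E_pack = V * C_now = 315 * 56.16 = 17690 Wh
Step 4: range = E_pack / consumption = 17690 / 140.5 = 125.9 km

125.9 km
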